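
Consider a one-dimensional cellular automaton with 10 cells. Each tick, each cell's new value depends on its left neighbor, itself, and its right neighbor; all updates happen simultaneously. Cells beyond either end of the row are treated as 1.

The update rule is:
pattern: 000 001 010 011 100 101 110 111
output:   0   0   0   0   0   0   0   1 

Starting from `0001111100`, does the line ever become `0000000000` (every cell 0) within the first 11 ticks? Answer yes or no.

tick 1: 0000111000
tick 2: 0000010000
tick 3: 0000000000
all cells are 0 at tick 3

yes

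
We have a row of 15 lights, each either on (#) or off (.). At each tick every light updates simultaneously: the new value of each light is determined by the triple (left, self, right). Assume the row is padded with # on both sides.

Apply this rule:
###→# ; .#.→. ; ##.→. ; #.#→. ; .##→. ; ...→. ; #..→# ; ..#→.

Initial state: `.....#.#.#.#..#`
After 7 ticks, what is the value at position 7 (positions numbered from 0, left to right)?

#...........#..
.#...........#.
..#............
#..#...........
.#..#..........
..#..#.........
#..#..#........
position 7 holds .

.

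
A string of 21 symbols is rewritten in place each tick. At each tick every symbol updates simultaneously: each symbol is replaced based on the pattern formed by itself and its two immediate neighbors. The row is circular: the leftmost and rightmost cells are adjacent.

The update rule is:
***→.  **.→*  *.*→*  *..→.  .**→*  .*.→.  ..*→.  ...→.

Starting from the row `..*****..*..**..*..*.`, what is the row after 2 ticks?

..*...*.....**.......
............**.......

............**.......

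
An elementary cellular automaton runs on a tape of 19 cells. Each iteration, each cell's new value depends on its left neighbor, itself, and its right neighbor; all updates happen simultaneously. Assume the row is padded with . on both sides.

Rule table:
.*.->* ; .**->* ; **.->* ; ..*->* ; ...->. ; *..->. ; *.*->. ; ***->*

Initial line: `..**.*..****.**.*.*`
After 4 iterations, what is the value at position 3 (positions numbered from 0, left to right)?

*

.***.*.*****.**.*.*
****.*.*****.**.*.*
****.*.*****.**.*.*  (fixed point — unchanged through iteration 4)
position 3 holds *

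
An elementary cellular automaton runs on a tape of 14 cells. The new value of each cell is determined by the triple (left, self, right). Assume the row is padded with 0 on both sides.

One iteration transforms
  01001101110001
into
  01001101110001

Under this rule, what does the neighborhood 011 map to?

1

At position 4 the neighborhood is 011; the next row has 1 there.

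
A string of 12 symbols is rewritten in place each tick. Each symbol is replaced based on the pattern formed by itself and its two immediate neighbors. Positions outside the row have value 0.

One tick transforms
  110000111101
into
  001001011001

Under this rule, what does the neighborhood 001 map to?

At position 5 the neighborhood is 001; the next row has 1 there.

1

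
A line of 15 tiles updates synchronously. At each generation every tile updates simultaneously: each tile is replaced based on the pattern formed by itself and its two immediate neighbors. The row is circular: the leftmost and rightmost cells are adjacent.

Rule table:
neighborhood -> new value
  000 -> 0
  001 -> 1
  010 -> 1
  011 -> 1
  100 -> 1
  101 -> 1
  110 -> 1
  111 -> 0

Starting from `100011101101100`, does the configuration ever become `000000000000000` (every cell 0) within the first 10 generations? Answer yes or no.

110110111111111
011111100000000
110000110000000
111001111000001
001111001100011
111001111110111
001111000011100
011001100110110
111111111111111
000000000000000
all cells are 0 at generation 10

yes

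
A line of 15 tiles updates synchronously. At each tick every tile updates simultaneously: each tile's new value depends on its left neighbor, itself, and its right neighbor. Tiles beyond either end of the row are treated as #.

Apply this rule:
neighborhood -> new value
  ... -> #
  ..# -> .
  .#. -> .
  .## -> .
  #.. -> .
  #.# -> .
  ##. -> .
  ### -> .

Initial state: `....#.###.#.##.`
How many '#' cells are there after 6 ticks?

.##............
....##########.
.##............  (repeats tick 1; period 2)
tick 6: ....##########.
count of #: 10

10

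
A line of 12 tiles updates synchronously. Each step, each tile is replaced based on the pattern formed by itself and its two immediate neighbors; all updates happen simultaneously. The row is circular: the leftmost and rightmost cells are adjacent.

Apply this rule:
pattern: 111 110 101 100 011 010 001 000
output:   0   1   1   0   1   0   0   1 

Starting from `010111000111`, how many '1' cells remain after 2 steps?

101101010101
111110101011
count of 1: 9

9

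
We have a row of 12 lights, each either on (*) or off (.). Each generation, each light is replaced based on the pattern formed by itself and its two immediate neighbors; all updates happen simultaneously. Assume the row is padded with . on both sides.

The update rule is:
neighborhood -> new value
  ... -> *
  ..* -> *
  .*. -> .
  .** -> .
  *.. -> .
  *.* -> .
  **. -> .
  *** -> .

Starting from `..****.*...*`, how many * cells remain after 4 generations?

6

generation 1: **.......**.
generation 2: ...******...
generation 3: ***.......**
generation 4: ....******..
count of *: 6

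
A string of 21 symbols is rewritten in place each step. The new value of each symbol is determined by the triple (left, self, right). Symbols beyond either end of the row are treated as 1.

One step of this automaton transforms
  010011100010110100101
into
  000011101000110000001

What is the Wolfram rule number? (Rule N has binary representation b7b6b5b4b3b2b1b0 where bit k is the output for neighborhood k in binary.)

position 5: 111 → 1  (bit 7 = 1)
position 6: 110 → 1  (bit 6 = 1)
position 0: 101 → 0  (bit 5 = 0)
position 2: 100 → 0  (bit 4 = 0)
position 4: 011 → 1  (bit 3 = 1)
position 1: 010 → 0  (bit 2 = 0)
position 3: 001 → 0  (bit 1 = 0)
position 8: 000 → 1  (bit 0 = 1)
bits b7..b0 = 11001001 = 201

201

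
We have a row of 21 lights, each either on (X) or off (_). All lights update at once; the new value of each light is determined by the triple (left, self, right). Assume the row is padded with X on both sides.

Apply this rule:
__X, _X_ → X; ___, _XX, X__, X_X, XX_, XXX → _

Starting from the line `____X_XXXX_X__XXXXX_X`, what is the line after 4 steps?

step 1: ___XX______X_X_______
step 2: __X_______XX_X______X
step 3: _XX______X___X_____X_
step 4: ________XX__XX____XX_

________XX__XX____XX_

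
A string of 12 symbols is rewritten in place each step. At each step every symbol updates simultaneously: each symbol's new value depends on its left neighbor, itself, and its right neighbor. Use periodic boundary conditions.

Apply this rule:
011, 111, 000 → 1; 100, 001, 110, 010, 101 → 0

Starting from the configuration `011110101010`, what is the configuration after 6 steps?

011100000000
011001111111
010001111110
000101111100
110001111001
100101110001

100101110001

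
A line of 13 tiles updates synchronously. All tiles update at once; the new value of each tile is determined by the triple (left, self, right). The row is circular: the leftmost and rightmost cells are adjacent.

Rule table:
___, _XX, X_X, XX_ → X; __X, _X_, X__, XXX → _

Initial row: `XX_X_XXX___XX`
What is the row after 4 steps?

X__XX_XXX____

_XX_XX_X_X_X_
_XXXXXX_X_X__
_X____XX_X__X
X__XX_XXX____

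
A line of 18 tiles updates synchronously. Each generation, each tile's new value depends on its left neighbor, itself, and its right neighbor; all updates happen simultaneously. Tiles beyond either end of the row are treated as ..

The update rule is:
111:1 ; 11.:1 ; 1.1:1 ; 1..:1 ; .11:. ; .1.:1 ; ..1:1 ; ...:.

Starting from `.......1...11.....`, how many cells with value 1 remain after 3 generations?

10

generation 1: ......111.1.11....
generation 2: .....1.11111.11...
generation 3: ....111.11111.11..
count of 1: 10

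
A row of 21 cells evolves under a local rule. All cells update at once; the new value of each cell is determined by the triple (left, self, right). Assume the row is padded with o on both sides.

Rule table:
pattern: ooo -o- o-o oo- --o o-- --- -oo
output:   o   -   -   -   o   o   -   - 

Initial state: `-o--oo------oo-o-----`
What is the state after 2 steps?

oo--oo-o--o-o--o-o-o-

--oo--o----o----o---o
oo--oo-o--o-o--o-o-o-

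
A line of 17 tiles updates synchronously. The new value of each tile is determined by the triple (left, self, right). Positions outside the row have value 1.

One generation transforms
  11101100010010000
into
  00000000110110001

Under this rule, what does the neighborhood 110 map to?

At position 2 the neighborhood is 110; the next row has 0 there.

0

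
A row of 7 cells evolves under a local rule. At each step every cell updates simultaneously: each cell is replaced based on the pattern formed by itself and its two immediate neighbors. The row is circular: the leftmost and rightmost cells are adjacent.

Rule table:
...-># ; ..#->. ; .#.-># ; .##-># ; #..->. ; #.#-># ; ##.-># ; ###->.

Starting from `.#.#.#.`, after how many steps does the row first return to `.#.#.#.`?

.#####.
.#...#.
.#.#.#.

3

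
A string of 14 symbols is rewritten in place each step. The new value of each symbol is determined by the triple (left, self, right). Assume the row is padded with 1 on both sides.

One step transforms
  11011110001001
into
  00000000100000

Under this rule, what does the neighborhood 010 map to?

0

At position 10 the neighborhood is 010; the next row has 0 there.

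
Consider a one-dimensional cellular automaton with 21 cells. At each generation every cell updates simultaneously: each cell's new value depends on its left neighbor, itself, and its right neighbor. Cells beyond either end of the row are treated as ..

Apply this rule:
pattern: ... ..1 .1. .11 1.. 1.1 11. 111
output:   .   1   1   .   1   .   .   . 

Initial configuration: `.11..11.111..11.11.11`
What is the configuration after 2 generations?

111..1....1..1.......

1..11......11........
111..1....1..1.......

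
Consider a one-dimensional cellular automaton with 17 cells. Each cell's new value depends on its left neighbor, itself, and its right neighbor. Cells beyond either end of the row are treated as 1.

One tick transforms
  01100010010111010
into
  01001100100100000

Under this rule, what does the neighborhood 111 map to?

0

At position 12 the neighborhood is 111; the next row has 0 there.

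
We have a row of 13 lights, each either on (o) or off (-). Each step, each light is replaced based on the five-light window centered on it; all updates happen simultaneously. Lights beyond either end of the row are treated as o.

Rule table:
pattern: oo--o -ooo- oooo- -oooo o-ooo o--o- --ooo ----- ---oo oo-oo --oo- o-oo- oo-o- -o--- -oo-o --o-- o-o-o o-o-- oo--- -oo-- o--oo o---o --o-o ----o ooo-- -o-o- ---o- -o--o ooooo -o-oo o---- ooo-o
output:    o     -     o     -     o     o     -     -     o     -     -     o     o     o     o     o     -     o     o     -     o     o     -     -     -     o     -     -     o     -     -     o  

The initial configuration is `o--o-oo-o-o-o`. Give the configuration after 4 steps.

-oo--ooo-o--o
-o-oo--ooo-o-
o--o-oo--oo--
-oo--o-oo--oo

-oo--o-oo--oo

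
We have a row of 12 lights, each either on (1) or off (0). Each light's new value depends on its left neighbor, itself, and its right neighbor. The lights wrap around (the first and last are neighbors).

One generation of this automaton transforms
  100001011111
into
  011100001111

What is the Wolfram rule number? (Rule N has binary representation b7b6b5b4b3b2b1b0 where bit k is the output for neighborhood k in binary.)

position 8: 111 → 1  (bit 7 = 1)
position 0: 110 → 0  (bit 6 = 0)
position 6: 101 → 0  (bit 5 = 0)
position 1: 100 → 1  (bit 4 = 1)
position 7: 011 → 0  (bit 3 = 0)
position 5: 010 → 0  (bit 2 = 0)
position 4: 001 → 0  (bit 1 = 0)
position 2: 000 → 1  (bit 0 = 1)
bits b7..b0 = 10010001 = 145

145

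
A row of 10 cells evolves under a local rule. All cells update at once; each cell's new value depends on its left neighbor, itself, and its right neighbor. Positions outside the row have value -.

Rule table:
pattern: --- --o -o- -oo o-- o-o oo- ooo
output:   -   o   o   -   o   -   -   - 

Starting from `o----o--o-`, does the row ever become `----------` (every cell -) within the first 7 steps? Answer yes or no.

no

oo--oooooo
--oo------
-o--o-----
oooooo----
------o---
-----ooo--
----o---o-
step 7 is ----o---o-, still not uniform -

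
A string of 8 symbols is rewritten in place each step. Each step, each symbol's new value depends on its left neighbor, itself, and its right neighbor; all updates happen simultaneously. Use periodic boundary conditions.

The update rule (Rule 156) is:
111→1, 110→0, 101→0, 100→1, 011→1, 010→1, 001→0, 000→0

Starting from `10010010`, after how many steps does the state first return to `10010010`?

step 1: 11011010
step 2: 10010010

2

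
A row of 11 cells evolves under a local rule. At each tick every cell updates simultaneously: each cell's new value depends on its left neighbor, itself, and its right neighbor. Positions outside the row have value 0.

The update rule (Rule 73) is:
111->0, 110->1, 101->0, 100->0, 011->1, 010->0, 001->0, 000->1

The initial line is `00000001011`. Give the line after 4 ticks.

10110111011

11111100011
10000101011
00110000011
10110111011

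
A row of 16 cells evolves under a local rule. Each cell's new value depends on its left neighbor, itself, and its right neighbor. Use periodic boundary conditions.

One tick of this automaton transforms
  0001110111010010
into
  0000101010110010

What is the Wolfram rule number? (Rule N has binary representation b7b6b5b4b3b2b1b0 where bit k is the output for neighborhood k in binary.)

164

position 4: 111 → 1  (bit 7 = 1)
position 5: 110 → 0  (bit 6 = 0)
position 6: 101 → 1  (bit 5 = 1)
position 12: 100 → 0  (bit 4 = 0)
position 3: 011 → 0  (bit 3 = 0)
position 11: 010 → 1  (bit 2 = 1)
position 2: 001 → 0  (bit 1 = 0)
position 0: 000 → 0  (bit 0 = 0)
bits b7..b0 = 10100100 = 164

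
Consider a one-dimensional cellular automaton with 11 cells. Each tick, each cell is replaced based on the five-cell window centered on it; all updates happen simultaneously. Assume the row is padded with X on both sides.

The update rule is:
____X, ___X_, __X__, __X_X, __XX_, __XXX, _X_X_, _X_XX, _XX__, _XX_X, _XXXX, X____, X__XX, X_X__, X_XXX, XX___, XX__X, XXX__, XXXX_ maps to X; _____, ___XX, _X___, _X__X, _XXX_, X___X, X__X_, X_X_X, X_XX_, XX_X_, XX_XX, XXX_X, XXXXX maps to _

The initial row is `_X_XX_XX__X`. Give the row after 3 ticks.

tick 1: __X_X__XXXX
tick 2: X_XXX_XXX__
tick 3: __X___X_XXX

__X___X_XXX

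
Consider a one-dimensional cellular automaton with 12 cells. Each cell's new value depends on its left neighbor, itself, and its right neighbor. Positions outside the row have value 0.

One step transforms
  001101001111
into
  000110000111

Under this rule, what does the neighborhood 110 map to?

At position 3 the neighborhood is 110; the next row has 1 there.

1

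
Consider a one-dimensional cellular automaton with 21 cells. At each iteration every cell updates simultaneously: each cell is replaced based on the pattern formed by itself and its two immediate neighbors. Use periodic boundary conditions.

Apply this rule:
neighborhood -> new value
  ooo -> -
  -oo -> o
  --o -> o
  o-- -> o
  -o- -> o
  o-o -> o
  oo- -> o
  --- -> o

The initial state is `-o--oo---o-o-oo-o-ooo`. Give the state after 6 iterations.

ooooooooooooooooooo-o
------------------ooo
ooooooooooooooooooo-o  (repeats iteration 1; period 2)
iteration 6: ------------------ooo

------------------ooo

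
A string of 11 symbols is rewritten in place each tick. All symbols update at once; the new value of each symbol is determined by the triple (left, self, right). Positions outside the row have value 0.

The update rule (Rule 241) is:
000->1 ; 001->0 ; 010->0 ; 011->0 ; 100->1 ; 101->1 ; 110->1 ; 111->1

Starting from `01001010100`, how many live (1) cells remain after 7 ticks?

3

tick 1: 00100101011
tick 2: 10010010101
tick 3: 01001001010
tick 4: 00100100101
tick 5: 10010010010
tick 6: 01001001001
tick 7: 00100100100
count of 1: 3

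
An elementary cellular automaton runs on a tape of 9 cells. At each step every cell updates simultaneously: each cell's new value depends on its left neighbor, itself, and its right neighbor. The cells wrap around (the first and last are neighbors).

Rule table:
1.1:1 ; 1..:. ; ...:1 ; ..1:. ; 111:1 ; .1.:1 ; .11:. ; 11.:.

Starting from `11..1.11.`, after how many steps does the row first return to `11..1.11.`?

step 1: ....11..1
step 2: .11.....1
step 3: 1...111.1
step 4: ..1..1.1.
step 5: 1.1..111.
step 6: 111...1.1
step 7: 11..1.11.

7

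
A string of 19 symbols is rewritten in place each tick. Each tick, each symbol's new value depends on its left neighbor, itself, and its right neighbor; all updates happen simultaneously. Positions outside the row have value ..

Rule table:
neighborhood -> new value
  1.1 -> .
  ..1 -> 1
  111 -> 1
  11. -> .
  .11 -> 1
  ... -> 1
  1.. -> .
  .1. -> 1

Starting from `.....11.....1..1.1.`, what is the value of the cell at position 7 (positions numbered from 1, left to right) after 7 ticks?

1

tick 1: 111111..11111.11.1.
tick 2: 11111..11111..1..1.
tick 3: 1111..11111..11.11.
tick 4: 111..11111..11..1..
tick 5: 11..11111..11..11.1
tick 6: 1..11111..11..11..1
tick 7: 1.11111..11..11..11
position 7 holds 1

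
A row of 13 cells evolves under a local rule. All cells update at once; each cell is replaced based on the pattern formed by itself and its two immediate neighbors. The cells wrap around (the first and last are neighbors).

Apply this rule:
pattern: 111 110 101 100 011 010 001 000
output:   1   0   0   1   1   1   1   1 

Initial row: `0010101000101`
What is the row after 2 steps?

1100101111001

1110101111101
1100101111001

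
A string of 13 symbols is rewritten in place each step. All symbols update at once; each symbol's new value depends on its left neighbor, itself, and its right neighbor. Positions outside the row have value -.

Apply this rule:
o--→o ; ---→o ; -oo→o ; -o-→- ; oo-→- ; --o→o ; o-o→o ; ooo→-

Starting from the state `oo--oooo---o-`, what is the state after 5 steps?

o-ooo---ooo-o
-oo--oooo--o-
oo-ooo---oo-o
o-oo--oooo-o-
-oo-ooo---o-o

-oo-ooo---o-o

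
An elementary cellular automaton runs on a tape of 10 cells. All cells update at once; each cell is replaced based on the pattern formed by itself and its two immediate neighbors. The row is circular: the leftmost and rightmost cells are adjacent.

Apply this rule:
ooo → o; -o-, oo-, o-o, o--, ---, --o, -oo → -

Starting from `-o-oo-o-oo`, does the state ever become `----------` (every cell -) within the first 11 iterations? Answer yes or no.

iteration 1: ----------
all cells are - at iteration 1

yes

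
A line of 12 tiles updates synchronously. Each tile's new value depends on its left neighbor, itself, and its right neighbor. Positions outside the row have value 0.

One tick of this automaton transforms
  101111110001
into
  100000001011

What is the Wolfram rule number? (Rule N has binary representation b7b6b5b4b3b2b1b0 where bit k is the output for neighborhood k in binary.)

22

position 3: 111 → 0  (bit 7 = 0)
position 7: 110 → 0  (bit 6 = 0)
position 1: 101 → 0  (bit 5 = 0)
position 8: 100 → 1  (bit 4 = 1)
position 2: 011 → 0  (bit 3 = 0)
position 0: 010 → 1  (bit 2 = 1)
position 10: 001 → 1  (bit 1 = 1)
position 9: 000 → 0  (bit 0 = 0)
bits b7..b0 = 00010110 = 22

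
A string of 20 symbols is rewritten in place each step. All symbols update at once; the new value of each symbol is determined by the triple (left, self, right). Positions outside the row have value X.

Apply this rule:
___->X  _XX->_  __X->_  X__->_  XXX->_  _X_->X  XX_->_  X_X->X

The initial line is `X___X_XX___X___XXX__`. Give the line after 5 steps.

__X_XX___X_X_X______
__XX___X_XXXXX_XXXX_
_____X_XX_____X____X
_XXX_XX___XXX_X_XX__
X___X___X____XXX____

X___X___X____XXX____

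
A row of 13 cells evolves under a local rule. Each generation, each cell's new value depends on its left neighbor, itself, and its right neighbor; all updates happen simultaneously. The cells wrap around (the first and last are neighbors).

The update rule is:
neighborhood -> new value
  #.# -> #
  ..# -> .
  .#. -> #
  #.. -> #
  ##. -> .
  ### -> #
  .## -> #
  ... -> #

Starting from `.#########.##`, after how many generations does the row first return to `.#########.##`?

13

generation 1: #########.##.
generation 2: ########.##.#
generation 3: #######.##.##
generation 4: ######.##.###
generation 5: #####.##.####
generation 6: ####.##.#####
generation 7: ###.##.######
generation 8: ##.##.#######
generation 9: #.##.########
generation 10: .##.#########
generation 11: ##.#########.
generation 12: #.#########.#
generation 13: .#########.##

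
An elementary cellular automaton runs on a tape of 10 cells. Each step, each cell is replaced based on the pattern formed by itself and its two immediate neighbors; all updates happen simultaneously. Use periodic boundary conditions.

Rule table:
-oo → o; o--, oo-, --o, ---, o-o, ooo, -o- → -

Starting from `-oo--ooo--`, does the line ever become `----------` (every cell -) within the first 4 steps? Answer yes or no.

yes

-o---o----
----------
all cells are - at step 2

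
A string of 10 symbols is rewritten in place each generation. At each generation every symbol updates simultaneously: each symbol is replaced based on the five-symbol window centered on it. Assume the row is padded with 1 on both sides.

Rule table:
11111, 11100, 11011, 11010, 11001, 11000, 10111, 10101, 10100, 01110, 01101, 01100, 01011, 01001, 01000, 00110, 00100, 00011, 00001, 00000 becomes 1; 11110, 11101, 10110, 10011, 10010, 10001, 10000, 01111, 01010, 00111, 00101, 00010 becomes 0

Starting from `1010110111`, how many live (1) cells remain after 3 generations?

6

0111011101
1110111011
1001110110
count of 1: 6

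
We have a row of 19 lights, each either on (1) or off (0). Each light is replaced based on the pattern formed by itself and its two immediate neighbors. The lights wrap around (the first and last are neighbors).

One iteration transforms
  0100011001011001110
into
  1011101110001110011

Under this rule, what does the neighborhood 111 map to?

At position 16 the neighborhood is 111; the next row has 0 there.

0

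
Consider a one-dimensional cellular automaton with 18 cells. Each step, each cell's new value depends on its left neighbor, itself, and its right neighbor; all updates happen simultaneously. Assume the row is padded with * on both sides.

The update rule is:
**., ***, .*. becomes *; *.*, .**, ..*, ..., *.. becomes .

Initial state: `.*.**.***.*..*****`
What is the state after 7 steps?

step 1: .*..*..**.*...****
step 2: .*..*...*.*....***
step 3: .*..*...*.*.....**
step 4: .*..*...*.*......*
step 5: .*..*...*.*.......
step 6: .*..*...*.*.......  (fixed point — unchanged through step 7)

.*..*...*.*.......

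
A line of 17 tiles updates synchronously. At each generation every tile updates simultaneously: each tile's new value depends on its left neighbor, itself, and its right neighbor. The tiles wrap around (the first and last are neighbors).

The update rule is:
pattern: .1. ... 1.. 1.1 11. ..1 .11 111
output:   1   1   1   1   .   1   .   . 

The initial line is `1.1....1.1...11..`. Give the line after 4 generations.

.............11..

1111111111111..11
.............11..
1111111111111..11  (repeats generation 1; period 2)
generation 4: .............11..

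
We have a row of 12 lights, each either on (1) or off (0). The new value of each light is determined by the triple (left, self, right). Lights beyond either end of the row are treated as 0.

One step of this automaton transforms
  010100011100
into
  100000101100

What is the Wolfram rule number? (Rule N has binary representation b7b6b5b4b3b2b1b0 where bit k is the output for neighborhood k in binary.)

position 8: 111 → 1  (bit 7 = 1)
position 9: 110 → 1  (bit 6 = 1)
position 2: 101 → 0  (bit 5 = 0)
position 4: 100 → 0  (bit 4 = 0)
position 7: 011 → 0  (bit 3 = 0)
position 1: 010 → 0  (bit 2 = 0)
position 0: 001 → 1  (bit 1 = 1)
position 5: 000 → 0  (bit 0 = 0)
bits b7..b0 = 11000010 = 194

194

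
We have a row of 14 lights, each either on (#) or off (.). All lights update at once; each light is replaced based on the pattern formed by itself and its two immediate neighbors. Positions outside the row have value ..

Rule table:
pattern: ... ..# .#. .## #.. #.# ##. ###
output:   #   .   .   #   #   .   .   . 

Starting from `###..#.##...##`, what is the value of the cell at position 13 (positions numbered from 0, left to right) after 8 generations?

generation 1: #..#...#.##.#.
generation 2: .#..##...#...#
generation 3: ..#.#.##..##..
generation 4: #.....#.#.#.##
generation 5: .####.......#.
generation 6: .#...######..#
generation 7: ..##.#.....#..
generation 8: #.#...####..##
position 13 holds #

#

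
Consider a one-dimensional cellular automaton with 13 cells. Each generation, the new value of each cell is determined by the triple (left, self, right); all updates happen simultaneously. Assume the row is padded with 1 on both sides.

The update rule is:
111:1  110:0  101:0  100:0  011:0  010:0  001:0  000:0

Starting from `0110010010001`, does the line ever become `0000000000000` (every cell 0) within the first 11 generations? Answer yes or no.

0000000000000
all cells are 0 at generation 1

yes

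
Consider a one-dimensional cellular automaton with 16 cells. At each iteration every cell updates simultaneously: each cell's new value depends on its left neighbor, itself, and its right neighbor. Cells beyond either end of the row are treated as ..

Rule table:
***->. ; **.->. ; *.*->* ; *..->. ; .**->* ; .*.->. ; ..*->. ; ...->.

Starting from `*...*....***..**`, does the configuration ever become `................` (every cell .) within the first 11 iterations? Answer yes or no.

yes

.........*....*.
................
all cells are . at iteration 2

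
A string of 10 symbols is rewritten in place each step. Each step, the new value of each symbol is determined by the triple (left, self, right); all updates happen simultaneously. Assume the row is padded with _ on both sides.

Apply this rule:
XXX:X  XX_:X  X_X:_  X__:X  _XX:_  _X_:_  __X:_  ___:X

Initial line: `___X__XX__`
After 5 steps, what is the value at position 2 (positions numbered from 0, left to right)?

_

step 1: XX__X__XXX
step 2: _XX__X__XX
step 3: __XX__X__X
step 4: X__XX__X__
step 5: _X__XX__XX
position 2 holds _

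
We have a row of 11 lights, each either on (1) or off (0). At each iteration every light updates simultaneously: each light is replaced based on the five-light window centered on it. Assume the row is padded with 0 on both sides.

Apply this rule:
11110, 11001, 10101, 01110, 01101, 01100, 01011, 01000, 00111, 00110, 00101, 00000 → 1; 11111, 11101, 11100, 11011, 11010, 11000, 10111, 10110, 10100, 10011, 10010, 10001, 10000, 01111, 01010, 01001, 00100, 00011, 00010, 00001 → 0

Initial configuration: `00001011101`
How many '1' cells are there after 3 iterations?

iteration 1: 11001101000
iteration 2: 11101100101
iteration 3: 11000110100
count of 1: 5

5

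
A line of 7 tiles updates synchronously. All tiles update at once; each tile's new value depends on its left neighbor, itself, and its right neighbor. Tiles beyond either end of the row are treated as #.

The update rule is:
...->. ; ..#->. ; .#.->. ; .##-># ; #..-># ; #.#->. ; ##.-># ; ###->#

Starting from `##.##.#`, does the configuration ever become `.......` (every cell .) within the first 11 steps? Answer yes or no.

no

step 1: ##.##.#  (fixed point — unchanged through step 11)
step 11 is ##.##.#, still not uniform .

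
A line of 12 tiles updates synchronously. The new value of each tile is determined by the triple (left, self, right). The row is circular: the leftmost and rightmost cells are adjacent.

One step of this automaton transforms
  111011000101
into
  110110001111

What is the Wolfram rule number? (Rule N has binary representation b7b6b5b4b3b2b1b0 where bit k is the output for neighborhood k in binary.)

174

position 0: 111 → 1  (bit 7 = 1)
position 2: 110 → 0  (bit 6 = 0)
position 3: 101 → 1  (bit 5 = 1)
position 6: 100 → 0  (bit 4 = 0)
position 4: 011 → 1  (bit 3 = 1)
position 9: 010 → 1  (bit 2 = 1)
position 8: 001 → 1  (bit 1 = 1)
position 7: 000 → 0  (bit 0 = 0)
bits b7..b0 = 10101110 = 174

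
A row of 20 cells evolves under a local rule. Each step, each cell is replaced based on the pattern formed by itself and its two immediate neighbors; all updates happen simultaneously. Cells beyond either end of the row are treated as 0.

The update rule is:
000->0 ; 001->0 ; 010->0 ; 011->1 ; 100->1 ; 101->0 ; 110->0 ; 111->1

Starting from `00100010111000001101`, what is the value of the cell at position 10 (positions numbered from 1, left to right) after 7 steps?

00010000110100001000
00001000100010000100
00000100010001000010
00000010001000100001
00000001000100010000
00000000100010001000
00000000010001000100
position 10 holds 1

1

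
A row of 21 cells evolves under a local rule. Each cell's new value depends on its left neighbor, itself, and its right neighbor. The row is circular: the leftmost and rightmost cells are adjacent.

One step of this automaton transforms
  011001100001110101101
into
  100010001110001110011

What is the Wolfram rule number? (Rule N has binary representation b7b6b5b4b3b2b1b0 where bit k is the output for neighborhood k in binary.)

39

position 12: 111 → 0  (bit 7 = 0)
position 2: 110 → 0  (bit 6 = 0)
position 0: 101 → 1  (bit 5 = 1)
position 3: 100 → 0  (bit 4 = 0)
position 1: 011 → 0  (bit 3 = 0)
position 15: 010 → 1  (bit 2 = 1)
position 4: 001 → 1  (bit 1 = 1)
position 8: 000 → 1  (bit 0 = 1)
bits b7..b0 = 00100111 = 39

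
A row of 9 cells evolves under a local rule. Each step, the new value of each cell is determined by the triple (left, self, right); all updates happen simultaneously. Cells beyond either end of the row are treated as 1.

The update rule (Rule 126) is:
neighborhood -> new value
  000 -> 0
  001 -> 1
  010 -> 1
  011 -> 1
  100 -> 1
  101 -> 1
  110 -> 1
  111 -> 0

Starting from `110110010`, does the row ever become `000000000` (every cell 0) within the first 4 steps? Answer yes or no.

011111111
110000000
011000001
111100011
step 4 is 111100011, still not uniform 0

no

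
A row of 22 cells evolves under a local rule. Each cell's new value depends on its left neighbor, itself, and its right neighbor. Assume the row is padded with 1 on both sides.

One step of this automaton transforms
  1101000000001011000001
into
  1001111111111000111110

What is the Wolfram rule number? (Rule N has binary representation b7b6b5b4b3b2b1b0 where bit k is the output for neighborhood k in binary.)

151

position 0: 111 → 1  (bit 7 = 1)
position 1: 110 → 0  (bit 6 = 0)
position 2: 101 → 0  (bit 5 = 0)
position 4: 100 → 1  (bit 4 = 1)
position 14: 011 → 0  (bit 3 = 0)
position 3: 010 → 1  (bit 2 = 1)
position 11: 001 → 1  (bit 1 = 1)
position 5: 000 → 1  (bit 0 = 1)
bits b7..b0 = 10010111 = 151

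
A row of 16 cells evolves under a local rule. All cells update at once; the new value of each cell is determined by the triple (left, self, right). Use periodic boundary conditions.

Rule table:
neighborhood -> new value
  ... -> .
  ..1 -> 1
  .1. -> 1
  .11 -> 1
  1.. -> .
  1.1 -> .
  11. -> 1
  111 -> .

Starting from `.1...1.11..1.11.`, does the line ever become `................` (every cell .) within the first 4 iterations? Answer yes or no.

iteration 1: 11..11.11.11.11.
iteration 2: 11.111.11.11.11.
iteration 3: 11.1.1.11.11.11.
iteration 4: 11.1.1.11.11.11.
iteration 4 is 11.1.1.11.11.11., still not uniform .

no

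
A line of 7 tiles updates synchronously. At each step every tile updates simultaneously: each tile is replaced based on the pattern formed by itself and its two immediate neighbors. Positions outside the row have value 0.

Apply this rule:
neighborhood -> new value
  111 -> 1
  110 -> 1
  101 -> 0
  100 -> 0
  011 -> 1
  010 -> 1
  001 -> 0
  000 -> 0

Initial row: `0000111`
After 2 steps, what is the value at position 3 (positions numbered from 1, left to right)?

0

step 1: 0000111  (fixed point — unchanged through step 2)
position 3 holds 0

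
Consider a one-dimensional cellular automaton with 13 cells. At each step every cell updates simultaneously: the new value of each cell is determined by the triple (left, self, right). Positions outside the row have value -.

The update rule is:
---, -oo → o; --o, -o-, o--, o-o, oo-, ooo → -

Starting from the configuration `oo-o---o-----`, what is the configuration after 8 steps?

o----o---oooo
--oo---o-o---
o-o--o-----oo
-------ooo-o-
oooooo-o-----
o--------oooo
--oooooo-o---
o-o--------oo

o-o--------oo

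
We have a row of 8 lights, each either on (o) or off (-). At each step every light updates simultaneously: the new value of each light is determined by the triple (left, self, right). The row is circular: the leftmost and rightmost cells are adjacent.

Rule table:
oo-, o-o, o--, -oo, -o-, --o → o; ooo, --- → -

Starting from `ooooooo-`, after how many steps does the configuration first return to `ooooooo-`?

step 1: o-----oo
step 2: oo---oo-
step 3: ooo-oooo
step 4: --ooo---
step 5: -oo-oo--
step 6: ooooooo-

6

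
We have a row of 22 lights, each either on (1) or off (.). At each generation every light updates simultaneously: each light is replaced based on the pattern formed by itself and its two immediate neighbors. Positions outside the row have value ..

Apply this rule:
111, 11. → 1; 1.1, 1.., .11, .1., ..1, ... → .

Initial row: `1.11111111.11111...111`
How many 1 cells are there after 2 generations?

10

generation 1: ...1111111..1111....11
generation 2: ....111111...111.....1
count of 1: 10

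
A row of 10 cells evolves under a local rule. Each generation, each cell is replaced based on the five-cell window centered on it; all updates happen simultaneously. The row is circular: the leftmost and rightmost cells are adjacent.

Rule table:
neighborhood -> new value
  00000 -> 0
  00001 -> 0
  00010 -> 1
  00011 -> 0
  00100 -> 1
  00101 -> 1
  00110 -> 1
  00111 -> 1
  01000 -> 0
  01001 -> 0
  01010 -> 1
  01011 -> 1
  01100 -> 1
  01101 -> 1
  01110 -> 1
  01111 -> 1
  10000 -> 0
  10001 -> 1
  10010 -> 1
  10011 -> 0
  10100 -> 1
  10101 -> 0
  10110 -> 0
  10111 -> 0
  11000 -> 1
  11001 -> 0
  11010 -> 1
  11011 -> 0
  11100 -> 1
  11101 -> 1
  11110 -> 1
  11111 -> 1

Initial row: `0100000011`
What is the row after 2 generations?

1110000011

1100000011
1110000011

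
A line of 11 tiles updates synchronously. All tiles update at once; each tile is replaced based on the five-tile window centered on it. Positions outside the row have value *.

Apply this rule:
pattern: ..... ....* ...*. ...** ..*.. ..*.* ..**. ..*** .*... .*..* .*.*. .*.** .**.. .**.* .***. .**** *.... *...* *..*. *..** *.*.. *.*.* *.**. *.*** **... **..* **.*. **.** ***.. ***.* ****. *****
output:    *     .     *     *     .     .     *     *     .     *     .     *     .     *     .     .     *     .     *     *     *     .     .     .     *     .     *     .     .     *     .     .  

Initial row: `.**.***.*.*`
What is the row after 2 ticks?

..*...**.*.
.*...****.*

.*...****.*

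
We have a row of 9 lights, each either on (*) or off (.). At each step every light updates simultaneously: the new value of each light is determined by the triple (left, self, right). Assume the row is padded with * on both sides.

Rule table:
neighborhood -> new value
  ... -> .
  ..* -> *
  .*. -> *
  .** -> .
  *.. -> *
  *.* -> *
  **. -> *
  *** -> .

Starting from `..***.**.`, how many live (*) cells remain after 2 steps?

5

**..**.**
.***.**..
count of *: 5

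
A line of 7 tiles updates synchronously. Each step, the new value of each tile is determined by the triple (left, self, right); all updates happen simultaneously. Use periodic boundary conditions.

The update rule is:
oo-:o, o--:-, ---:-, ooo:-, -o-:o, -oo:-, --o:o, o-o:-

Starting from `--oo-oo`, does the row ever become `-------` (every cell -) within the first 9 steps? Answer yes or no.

step 1: -o-o--o
step 2: -o-o-oo
step 3: -o-o--o  (repeats step 1; period 2)
step 9: -o-o--o
step 9 is -o-o--o, still not uniform -

no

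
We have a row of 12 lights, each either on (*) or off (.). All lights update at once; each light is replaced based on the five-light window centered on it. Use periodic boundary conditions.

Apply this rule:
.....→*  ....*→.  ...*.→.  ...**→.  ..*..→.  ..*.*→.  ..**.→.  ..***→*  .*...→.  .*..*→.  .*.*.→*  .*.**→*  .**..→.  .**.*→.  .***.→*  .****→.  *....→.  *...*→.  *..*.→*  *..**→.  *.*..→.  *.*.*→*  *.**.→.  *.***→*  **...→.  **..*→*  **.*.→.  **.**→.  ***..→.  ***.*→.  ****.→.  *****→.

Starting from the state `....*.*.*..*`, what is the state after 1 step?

.....***..*.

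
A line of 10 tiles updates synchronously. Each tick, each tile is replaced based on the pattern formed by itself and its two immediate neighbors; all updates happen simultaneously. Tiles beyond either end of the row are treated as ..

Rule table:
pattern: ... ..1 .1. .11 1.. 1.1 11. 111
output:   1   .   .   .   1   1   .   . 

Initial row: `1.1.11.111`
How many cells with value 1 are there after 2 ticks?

5

.1.1..1...
..1.1..111
count of 1: 5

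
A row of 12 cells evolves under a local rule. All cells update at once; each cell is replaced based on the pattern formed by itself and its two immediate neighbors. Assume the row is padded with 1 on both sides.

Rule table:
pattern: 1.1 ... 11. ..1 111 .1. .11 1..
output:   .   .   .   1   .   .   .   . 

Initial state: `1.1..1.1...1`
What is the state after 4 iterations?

.1.....1..1.

....1.....1.
...1.....1..
..1.....1..1
.1.....1..1.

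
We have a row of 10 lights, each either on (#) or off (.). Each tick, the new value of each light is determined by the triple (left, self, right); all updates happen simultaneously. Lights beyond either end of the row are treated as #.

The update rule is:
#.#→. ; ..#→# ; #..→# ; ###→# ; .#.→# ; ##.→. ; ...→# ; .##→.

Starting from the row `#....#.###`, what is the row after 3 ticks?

##.#......

.#####..##
..###.##.#
##.#......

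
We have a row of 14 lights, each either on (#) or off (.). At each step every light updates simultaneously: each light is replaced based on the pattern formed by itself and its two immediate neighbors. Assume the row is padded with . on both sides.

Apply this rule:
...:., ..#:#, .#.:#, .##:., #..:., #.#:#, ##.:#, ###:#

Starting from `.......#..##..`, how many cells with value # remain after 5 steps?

......##.#.#..
.....#.#####..
....###.####..
...#.###.###..
..###.###.##..
count of #: 8

8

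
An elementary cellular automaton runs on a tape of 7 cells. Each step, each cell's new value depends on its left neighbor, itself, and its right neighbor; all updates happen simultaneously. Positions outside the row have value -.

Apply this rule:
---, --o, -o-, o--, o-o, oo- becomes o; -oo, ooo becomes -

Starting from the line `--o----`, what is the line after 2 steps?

------o

ooooooo
------o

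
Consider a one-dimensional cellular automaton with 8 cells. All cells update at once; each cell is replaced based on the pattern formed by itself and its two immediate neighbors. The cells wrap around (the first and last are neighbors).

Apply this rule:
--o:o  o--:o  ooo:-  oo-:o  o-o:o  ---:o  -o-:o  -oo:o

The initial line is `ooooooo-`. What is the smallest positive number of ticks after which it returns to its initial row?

2

o-----oo
ooooooo-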